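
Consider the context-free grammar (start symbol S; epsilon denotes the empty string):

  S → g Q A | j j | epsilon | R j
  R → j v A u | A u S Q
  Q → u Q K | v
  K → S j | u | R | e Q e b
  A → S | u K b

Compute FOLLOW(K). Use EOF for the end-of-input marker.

In Q → u Q K: K is at the end, add FOLLOW(Q) = { EOF, b, e, g, j, u, v }.
In A → u K b: add FIRST(b) = { b }.
Union: FOLLOW(K) = { EOF, b, e, g, j, u, v }.

{ EOF, b, e, g, j, u, v }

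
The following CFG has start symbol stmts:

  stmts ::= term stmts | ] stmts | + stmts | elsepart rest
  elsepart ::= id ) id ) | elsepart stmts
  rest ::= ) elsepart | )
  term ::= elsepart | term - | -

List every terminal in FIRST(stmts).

From stmts ::= term stmts: add FIRST(term) = { -, id }.
stmts ::= ] stmts contributes {]}.
stmts ::= + stmts contributes {+}.
From stmts ::= elsepart rest: add FIRST(elsepart) = { id }.
Union: FIRST(stmts) = { +, -, ], id }.

{ +, -, ], id }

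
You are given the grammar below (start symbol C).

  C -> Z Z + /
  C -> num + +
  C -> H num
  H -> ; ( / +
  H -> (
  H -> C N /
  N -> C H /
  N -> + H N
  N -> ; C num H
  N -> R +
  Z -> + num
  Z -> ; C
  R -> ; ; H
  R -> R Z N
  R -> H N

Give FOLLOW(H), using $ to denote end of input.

In C -> H num: add FIRST(num) = { num }.
In N -> C H /: add FIRST(/) = { / }.
In N -> + H N: add FIRST(N) = { (, +, ;, num }.
In N -> ; C num H: H is at the end, add FOLLOW(N) = { +, /, ; }.
In R -> ; ; H: H is at the end, add FOLLOW(R) = { +, ; }.
In R -> H N: add FIRST(N) = { (, +, ;, num }.
Union: FOLLOW(H) = { (, +, /, ;, num }.

{ (, +, /, ;, num }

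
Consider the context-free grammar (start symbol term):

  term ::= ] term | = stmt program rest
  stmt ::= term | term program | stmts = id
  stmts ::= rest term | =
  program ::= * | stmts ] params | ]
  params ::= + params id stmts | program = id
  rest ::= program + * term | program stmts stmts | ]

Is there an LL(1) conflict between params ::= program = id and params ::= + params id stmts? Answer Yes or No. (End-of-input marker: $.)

FIRST(program = id) = { *, =, ] } and FIRST(+ params id stmts) = { + }.
The FIRST sets are disjoint and neither alternative is nullable — no conflict.

No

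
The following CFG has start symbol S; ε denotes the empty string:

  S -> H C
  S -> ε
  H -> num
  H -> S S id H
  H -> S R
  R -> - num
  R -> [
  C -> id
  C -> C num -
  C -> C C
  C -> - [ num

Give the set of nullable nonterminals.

{ S }

Directly nullable (have an ε-production): S.
No other nonterminal has a production whose RHS symbols are all nullable.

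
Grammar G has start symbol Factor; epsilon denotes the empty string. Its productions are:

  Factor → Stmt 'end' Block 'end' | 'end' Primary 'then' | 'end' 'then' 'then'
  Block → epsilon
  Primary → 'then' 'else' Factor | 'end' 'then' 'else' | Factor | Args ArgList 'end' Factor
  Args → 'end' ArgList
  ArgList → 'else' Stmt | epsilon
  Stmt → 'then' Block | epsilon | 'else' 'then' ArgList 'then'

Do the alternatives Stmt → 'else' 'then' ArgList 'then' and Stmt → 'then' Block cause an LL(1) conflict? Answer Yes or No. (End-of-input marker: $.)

No

FIRST('else' 'then' ArgList 'then') = { 'else' } and FIRST('then' Block) = { 'then' }.
The FIRST sets are disjoint and neither alternative is nullable — no conflict.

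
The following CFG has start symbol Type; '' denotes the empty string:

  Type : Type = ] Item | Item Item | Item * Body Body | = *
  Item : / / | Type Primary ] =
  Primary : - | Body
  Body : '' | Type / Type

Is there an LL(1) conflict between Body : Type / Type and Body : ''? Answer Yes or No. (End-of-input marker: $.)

FIRST(Type / Type) = { /, = } and FIRST('') = { '' }.
The second alternative is nullable and FOLLOW(Body) = { $, -, /, =, ] } shares / with FIRST of the first — conflict.

Yes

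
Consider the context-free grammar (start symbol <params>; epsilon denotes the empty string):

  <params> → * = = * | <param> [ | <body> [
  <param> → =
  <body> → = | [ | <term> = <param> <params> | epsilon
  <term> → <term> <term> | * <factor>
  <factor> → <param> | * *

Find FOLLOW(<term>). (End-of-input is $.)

{ *, = }

In <body> → <term> = <param> <params>: add FIRST(= <param> <params>) = { = }.
In <term> → <term> <term>: add FIRST(<term>) = { * }.
In <term> → <term> <term>: <term> is at the end, add FOLLOW(<term>) = { *, = }.
Union: FOLLOW(<term>) = { *, = }.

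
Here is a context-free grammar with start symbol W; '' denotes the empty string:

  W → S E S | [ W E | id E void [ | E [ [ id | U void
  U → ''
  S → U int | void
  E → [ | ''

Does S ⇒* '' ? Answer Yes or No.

No

Nullable nonterminals: E, U.
No production of S has an RHS whose symbols are all nullable, so S is not nullable.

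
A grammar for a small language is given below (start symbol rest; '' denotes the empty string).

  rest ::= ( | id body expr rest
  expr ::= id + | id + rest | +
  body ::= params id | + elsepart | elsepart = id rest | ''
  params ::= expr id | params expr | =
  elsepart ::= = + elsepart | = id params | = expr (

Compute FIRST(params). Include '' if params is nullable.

{ +, =, id }

From params ::= expr id: add FIRST(expr) = { +, id }.
From params ::= params expr: add FIRST(params) = { +, =, id }.
params ::= = contributes {=}.
Union: FIRST(params) = { +, =, id }.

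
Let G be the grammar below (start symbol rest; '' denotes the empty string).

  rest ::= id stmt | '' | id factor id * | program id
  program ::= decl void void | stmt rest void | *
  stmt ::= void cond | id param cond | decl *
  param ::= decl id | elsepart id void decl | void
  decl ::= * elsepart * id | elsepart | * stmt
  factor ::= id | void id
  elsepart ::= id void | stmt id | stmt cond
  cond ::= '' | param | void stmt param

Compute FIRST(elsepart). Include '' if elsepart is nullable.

elsepart ::= id void contributes {id}.
From elsepart ::= stmt id: add FIRST(stmt) = { *, id, void }.
From elsepart ::= stmt cond: add FIRST(stmt) = { *, id, void }.
Union: FIRST(elsepart) = { *, id, void }.

{ *, id, void }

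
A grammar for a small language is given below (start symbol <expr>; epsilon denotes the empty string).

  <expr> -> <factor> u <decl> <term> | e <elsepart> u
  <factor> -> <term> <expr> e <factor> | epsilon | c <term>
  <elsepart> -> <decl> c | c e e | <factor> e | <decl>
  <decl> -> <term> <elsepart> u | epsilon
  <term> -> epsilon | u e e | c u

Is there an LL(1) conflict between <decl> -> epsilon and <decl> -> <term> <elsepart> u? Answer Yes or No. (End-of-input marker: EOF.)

FIRST(epsilon) = { epsilon } and FIRST(<term> <elsepart> u) = { c, e, u }.
The first alternative is nullable and FOLLOW(<decl>) = { EOF, c, e, u } shares c with FIRST of the second — conflict.

Yes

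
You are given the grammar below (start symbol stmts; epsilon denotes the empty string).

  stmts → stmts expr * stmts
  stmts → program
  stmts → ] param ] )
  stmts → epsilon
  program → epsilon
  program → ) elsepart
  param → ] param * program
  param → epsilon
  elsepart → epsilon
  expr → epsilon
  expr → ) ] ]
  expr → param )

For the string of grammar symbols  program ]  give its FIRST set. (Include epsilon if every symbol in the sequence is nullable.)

Add FIRST(program)\{epsilon} = { ) }; program is nullable, continue.
] is a terminal; add {]} and stop.

{ ), ] }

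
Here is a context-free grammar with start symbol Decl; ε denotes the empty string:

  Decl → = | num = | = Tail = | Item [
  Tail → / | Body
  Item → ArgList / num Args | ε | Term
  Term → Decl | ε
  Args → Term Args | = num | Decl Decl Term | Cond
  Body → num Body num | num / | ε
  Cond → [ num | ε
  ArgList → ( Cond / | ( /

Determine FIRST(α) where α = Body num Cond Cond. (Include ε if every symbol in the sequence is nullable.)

Add FIRST(Body)\{ε} = { num }; Body is nullable, continue.
num is a terminal; add {num} and stop.

{ num }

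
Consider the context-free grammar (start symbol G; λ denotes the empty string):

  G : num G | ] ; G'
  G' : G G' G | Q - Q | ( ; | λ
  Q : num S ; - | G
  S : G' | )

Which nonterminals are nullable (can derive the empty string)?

{ G', S }

Directly nullable (have an λ-production): G'.
S : G' with every symbol nullable, so S is nullable.
No other nonterminal has a production whose RHS symbols are all nullable.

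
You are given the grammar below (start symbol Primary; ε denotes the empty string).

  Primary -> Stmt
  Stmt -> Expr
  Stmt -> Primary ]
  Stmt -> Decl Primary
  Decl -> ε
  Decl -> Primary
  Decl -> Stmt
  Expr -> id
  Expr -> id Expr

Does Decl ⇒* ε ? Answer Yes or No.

Decl has an ε-production, so Decl ⇒ ε.

Yes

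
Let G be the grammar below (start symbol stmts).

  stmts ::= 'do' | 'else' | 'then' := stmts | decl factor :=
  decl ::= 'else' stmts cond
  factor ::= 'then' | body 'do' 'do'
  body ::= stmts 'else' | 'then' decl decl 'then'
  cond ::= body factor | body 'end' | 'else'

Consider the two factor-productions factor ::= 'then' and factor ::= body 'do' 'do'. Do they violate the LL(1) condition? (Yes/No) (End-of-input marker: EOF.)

FIRST('then') = { 'then' } and FIRST(body 'do' 'do') = { 'do', 'else', 'then' }.
Both contain 'then', so the two alternatives are not disjoint — LL(1) conflict.

Yes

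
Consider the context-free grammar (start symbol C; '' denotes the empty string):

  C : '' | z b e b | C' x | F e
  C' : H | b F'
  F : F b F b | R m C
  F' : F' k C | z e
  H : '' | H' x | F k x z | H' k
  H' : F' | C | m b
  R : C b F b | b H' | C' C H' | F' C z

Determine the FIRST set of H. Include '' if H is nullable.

{ b, k, m, x, z, '' }

H : '' contributes ''.
From H : H' x: H' nullable, take FIRST(H') ∪ {x} = { b, k, m, x, z }.
From H : F k x z: add FIRST(F) = { b, k, m, x, z }.
From H : H' k: H' nullable, take FIRST(H') ∪ {k} = { b, k, m, x, z }.
Union: FIRST(H) = { b, k, m, x, z, '' }.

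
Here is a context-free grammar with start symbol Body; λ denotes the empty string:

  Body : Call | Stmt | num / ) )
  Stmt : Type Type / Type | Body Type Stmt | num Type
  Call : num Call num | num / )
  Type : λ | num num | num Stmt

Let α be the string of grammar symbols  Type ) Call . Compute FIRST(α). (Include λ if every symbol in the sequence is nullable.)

Add FIRST(Type)\{λ} = { num }; Type is nullable, continue.
) is a terminal; add {)} and stop.

{ ), num }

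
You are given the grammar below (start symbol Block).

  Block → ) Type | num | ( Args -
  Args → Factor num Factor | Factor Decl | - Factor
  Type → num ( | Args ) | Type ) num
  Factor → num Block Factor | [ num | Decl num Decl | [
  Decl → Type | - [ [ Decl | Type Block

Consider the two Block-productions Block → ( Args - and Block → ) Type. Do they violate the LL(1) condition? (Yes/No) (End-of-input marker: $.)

No

FIRST(( Args -) = { ( } and FIRST() Type) = { ) }.
The FIRST sets are disjoint and neither alternative is nullable — no conflict.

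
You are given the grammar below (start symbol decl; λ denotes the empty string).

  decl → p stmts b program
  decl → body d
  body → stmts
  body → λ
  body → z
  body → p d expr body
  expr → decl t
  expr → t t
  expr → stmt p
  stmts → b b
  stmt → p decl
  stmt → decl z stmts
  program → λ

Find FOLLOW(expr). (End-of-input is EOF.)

{ b, d, p, z }

In body → p d expr body: add FIRST(body)\{λ} = { b, p, z }.
  Since body is nullable, also add FOLLOW(body) = { d }.
Union: FOLLOW(expr) = { b, d, p, z }.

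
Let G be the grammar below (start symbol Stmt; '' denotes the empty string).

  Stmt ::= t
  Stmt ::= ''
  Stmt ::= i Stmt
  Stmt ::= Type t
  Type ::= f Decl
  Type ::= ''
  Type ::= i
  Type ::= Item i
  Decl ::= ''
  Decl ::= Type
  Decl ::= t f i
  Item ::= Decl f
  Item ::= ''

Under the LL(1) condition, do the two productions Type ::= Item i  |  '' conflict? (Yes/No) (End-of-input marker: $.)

FIRST(Item i) = { f, i, t } and FIRST('') = { '' }.
The second alternative is nullable and FOLLOW(Type) = { f, t } shares f with FIRST of the first — conflict.

Yes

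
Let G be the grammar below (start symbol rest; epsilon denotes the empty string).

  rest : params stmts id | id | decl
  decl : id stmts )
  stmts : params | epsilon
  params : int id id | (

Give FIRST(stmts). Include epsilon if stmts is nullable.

From stmts : params: add FIRST(params) = { (, int }.
stmts : epsilon contributes epsilon.
Union: FIRST(stmts) = { (, int, epsilon }.

{ (, int, epsilon }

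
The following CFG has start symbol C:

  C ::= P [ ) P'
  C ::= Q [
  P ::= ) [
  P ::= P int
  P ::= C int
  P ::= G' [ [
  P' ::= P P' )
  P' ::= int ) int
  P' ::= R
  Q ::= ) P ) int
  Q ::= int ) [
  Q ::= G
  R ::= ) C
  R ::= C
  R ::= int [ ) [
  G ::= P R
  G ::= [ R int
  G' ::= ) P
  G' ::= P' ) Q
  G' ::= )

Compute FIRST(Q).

Q ::= ) P ) int contributes {)}.
Q ::= int ) [ contributes {int}.
From Q ::= G: add FIRST(G) = { ), [, int }.
Union: FIRST(Q) = { ), [, int }.

{ ), [, int }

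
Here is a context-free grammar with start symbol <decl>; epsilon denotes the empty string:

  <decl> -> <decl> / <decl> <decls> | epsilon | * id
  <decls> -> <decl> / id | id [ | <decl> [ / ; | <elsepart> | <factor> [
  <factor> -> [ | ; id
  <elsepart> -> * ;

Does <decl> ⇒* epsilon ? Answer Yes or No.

<decl> has an epsilon-production, so <decl> ⇒ epsilon.

Yes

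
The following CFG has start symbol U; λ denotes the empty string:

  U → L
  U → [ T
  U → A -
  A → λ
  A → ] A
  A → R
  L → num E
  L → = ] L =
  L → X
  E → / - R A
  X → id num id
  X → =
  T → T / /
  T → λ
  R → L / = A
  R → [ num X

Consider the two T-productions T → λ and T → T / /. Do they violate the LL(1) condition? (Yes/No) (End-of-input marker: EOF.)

FIRST(λ) = { λ } and FIRST(T / /) = { / }.
The first alternative is nullable and FOLLOW(T) = { EOF, / } shares / with FIRST of the second — conflict.

Yes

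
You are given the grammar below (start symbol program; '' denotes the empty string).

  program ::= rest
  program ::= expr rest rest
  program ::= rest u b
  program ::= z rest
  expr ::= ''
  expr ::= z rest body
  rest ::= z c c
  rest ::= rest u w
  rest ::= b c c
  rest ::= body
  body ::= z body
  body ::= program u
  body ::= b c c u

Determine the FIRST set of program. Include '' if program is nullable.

{ b, z }

From program ::= rest: add FIRST(rest) = { b, z }.
From program ::= expr rest rest: expr nullable, take FIRST(expr) ∪ FIRST(rest) = { b, z }.
From program ::= rest u b: add FIRST(rest) = { b, z }.
program ::= z rest contributes {z}.
Union: FIRST(program) = { b, z }.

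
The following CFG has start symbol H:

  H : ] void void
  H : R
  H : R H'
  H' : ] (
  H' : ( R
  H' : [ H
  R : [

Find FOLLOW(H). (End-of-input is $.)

H is the start symbol, so $ ∈ FOLLOW(H).
In H' : [ H: H is at the end, add FOLLOW(H') = { $ }.
Union: FOLLOW(H) = { $ }.

{ $ }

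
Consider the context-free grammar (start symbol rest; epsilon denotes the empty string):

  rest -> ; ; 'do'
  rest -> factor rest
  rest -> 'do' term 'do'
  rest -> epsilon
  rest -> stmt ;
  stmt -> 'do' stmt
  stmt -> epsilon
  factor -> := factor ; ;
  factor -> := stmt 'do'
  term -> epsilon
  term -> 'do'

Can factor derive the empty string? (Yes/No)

No

Nullable nonterminals: rest, stmt, term.
No production of factor has an RHS whose symbols are all nullable, so factor is not nullable.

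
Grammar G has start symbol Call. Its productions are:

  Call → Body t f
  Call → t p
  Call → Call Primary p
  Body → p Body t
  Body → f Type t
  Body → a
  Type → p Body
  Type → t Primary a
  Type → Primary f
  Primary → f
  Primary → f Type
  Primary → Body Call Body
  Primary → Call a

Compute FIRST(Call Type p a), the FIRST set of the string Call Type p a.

{ a, f, p, t }

Add FIRST(Call) = { a, f, p, t }; Call is not nullable, stop.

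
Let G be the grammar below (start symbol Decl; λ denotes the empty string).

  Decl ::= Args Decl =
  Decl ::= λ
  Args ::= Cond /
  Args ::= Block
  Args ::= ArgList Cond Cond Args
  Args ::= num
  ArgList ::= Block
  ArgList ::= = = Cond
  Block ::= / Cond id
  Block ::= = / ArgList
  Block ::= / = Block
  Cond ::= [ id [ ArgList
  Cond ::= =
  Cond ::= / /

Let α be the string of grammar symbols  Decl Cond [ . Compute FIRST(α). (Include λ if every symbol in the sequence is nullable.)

Add FIRST(Decl)\{λ} = { /, =, [, num }; Decl is nullable, continue.
Add FIRST(Cond) = { /, =, [ }; Cond is not nullable, stop.

{ /, =, [, num }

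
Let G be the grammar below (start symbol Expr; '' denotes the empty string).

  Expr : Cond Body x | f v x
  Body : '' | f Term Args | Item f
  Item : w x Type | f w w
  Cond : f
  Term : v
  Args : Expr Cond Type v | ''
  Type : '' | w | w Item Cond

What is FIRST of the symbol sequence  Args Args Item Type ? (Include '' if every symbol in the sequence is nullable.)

{ f, w }

Add FIRST(Args)\{''} = { f }; Args is nullable, continue.
Add FIRST(Args)\{''} = { f }; Args is nullable, continue.
Add FIRST(Item) = { f, w }; Item is not nullable, stop.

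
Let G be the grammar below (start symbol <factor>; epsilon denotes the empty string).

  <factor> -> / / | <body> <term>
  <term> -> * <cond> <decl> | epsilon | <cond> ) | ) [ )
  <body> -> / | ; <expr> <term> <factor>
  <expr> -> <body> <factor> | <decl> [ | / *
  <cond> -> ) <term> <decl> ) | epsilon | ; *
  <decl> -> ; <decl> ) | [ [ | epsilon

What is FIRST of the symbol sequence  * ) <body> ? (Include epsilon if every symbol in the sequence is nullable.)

{ * }

* is a terminal; add {*} and stop.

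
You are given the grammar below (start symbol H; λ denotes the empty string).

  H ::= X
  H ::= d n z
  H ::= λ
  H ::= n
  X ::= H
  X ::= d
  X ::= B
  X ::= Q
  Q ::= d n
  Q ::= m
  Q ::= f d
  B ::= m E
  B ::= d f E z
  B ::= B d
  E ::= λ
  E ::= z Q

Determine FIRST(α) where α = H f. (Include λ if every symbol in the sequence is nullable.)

Add FIRST(H)\{λ} = { d, f, m, n }; H is nullable, continue.
f is a terminal; add {f} and stop.

{ d, f, m, n }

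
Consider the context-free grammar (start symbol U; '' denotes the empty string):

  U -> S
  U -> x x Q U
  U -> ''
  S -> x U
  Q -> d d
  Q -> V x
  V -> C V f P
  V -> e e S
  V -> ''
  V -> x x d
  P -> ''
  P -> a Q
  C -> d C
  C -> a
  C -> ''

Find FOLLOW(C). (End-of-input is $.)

{ a, d, e, f, x }

In V -> C V f P: add FIRST(V f P) = { a, d, e, f, x }.
In C -> d C: C is at the end, add FOLLOW(C) = { a, d, e, f, x }.
Union: FOLLOW(C) = { a, d, e, f, x }.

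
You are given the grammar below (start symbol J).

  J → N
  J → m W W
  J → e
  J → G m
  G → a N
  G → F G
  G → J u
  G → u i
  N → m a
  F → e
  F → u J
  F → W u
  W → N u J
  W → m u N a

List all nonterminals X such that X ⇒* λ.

No nonterminal has an empty production or an RHS whose symbols are all nullable.

{ } (none)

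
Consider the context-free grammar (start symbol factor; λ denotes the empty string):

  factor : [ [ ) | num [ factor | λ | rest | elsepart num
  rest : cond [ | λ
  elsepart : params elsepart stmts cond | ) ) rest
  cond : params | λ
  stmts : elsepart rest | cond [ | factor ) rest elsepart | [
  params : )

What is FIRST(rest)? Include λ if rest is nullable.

{ ), [, λ }

From rest : cond [: cond nullable, take FIRST(cond) ∪ {[} = { ), [ }.
rest : λ contributes λ.
Union: FIRST(rest) = { ), [, λ }.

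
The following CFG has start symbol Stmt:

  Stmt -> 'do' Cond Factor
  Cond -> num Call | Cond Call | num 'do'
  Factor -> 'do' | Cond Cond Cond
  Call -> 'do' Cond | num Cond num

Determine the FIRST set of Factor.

{ 'do', num }

Factor -> 'do' contributes {'do'}.
From Factor -> Cond Cond Cond: add FIRST(Cond) = { num }.
Union: FIRST(Factor) = { 'do', num }.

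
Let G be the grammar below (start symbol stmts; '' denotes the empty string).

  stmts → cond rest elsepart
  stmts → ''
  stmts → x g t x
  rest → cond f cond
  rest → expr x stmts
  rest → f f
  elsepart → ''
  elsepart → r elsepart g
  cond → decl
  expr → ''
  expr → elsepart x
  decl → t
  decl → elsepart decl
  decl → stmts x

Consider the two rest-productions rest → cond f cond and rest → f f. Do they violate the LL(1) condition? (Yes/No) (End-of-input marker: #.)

No

FIRST(cond f cond) = { r, t, x } and FIRST(f f) = { f }.
The FIRST sets are disjoint and neither alternative is nullable — no conflict.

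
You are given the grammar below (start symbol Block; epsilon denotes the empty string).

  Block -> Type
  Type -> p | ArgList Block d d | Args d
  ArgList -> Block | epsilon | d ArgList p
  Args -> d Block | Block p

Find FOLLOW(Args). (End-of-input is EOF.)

In Type -> Args d: add FIRST(d) = { d }.
Union: FOLLOW(Args) = { d }.

{ d }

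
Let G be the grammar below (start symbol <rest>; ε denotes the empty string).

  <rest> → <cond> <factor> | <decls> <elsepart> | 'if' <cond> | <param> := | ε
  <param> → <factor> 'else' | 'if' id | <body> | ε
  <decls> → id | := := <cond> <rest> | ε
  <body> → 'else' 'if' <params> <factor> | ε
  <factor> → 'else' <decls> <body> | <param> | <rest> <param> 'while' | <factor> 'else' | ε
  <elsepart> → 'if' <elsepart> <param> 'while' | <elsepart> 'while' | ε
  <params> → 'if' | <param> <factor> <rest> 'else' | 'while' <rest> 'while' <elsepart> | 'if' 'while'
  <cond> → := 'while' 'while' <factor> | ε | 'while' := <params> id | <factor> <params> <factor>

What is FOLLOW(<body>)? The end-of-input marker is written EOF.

In <param> → <body>: <body> is at the end, add FOLLOW(<param>) = { EOF, 'else', 'if', 'while', :=, id }.
In <factor> → 'else' <decls> <body>: <body> is at the end, add FOLLOW(<factor>) = { EOF, 'else', 'if', 'while', :=, id }.
Union: FOLLOW(<body>) = { EOF, 'else', 'if', 'while', :=, id }.

{ EOF, 'else', 'if', 'while', :=, id }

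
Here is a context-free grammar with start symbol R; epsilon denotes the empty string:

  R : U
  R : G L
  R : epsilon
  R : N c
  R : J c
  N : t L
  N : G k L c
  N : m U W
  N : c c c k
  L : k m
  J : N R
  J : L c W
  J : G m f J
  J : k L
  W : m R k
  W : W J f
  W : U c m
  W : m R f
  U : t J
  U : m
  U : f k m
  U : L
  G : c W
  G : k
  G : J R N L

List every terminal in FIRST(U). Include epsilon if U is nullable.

{ f, k, m, t }

U : t J contributes {t}.
U : m contributes {m}.
U : f k m contributes {f}.
From U : L: add FIRST(L) = { k }.
Union: FIRST(U) = { f, k, m, t }.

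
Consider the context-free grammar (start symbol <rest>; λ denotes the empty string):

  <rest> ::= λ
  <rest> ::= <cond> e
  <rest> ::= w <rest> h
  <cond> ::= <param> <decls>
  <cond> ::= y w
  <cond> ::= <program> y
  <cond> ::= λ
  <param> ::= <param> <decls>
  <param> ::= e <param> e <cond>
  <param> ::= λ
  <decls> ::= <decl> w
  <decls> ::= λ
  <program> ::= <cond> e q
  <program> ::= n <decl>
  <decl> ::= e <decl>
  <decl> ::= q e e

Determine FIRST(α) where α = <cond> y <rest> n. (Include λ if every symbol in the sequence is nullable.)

Add FIRST(<cond>)\{λ} = { e, n, q, y }; <cond> is nullable, continue.
y is a terminal; add {y} and stop.

{ e, n, q, y }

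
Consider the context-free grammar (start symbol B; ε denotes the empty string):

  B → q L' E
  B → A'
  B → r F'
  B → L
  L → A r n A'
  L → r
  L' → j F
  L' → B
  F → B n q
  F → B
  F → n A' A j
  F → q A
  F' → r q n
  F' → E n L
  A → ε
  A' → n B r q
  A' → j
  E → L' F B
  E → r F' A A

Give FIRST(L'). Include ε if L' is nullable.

L' → j F contributes {j}.
From L' → B: add FIRST(B) = { j, n, q, r }.
Union: FIRST(L') = { j, n, q, r }.

{ j, n, q, r }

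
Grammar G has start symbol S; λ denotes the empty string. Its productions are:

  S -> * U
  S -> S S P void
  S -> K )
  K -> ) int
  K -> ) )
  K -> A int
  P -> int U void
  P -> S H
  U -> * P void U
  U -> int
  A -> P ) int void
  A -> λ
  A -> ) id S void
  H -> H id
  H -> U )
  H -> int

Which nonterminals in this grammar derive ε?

{ A }

Directly nullable (have an λ-production): A.
No other nonterminal has a production whose RHS symbols are all nullable.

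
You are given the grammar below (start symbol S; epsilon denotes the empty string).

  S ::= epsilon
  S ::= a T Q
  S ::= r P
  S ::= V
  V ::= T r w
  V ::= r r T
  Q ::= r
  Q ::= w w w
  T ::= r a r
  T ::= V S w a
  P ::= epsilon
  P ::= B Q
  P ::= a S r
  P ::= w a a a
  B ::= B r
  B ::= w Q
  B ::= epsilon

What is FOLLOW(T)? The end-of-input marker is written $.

{ $, a, r, w }

In S ::= a T Q: add FIRST(Q) = { r, w }.
In V ::= T r w: add FIRST(r w) = { r }.
In V ::= r r T: T is at the end, add FOLLOW(V) = { $, a, r, w }.
Union: FOLLOW(T) = { $, a, r, w }.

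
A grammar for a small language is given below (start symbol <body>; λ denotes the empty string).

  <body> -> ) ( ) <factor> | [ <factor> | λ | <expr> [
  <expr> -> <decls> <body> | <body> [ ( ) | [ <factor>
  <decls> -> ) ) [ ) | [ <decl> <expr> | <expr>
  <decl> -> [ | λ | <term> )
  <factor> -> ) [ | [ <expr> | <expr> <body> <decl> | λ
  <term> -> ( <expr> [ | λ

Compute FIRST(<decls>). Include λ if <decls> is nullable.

{ ), [ }

<decls> -> ) ) [ ) contributes {)}.
<decls> -> [ <decl> <expr> contributes {[}.
From <decls> -> <expr>: add FIRST(<expr>) = { ), [ }.
Union: FIRST(<decls>) = { ), [ }.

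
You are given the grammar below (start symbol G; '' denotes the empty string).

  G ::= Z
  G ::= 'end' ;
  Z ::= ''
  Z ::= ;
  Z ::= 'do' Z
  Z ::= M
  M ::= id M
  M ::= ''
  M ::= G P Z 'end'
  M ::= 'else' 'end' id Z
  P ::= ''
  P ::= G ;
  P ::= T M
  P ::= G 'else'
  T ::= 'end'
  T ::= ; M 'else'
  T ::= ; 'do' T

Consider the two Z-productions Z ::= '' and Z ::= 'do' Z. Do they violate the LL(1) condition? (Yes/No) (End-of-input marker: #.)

FIRST('') = { '' } and FIRST('do' Z) = { 'do' }.
The first alternative is nullable and FOLLOW(Z) = { #, 'do', 'else', 'end', ;, id } shares 'do' with FIRST of the second — conflict.

Yes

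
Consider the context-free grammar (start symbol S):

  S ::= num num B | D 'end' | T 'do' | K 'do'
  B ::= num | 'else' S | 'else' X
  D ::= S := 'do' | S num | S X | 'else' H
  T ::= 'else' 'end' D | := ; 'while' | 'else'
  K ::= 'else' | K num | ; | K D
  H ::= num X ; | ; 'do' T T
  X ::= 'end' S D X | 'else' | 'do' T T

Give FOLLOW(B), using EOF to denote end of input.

{ EOF, 'do', 'else', 'end', :=, ;, num }

In S ::= num num B: B is at the end, add FOLLOW(S) = { EOF, 'do', 'else', 'end', :=, ;, num }.
Union: FOLLOW(B) = { EOF, 'do', 'else', 'end', :=, ;, num }.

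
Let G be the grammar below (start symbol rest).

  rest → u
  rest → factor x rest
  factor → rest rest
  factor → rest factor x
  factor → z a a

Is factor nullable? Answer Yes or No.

No

No nonterminal in this grammar is nullable.
No production of factor has an RHS whose symbols are all nullable, so factor is not nullable.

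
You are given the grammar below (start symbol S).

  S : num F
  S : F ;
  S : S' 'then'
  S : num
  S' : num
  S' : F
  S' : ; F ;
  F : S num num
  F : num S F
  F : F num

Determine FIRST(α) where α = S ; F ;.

{ ;, num }

Add FIRST(S) = { ;, num }; S is not nullable, stop.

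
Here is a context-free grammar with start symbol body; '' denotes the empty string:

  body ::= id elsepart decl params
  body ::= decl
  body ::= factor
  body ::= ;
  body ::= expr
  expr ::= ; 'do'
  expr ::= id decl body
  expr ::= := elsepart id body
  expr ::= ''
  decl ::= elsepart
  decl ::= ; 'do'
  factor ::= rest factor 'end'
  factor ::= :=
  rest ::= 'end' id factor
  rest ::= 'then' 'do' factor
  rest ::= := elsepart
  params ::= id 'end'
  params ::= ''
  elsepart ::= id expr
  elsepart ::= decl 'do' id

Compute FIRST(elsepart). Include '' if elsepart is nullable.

elsepart ::= id expr contributes {id}.
From elsepart ::= decl 'do' id: add FIRST(decl) = { ;, id }.
Union: FIRST(elsepart) = { ;, id }.

{ ;, id }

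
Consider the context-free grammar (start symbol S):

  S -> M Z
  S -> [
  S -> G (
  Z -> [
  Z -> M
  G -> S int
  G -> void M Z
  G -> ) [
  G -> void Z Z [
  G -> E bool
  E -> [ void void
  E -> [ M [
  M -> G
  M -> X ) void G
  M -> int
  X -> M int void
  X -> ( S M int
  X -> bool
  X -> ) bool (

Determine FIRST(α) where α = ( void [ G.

( is a terminal; add {(} and stop.

{ ( }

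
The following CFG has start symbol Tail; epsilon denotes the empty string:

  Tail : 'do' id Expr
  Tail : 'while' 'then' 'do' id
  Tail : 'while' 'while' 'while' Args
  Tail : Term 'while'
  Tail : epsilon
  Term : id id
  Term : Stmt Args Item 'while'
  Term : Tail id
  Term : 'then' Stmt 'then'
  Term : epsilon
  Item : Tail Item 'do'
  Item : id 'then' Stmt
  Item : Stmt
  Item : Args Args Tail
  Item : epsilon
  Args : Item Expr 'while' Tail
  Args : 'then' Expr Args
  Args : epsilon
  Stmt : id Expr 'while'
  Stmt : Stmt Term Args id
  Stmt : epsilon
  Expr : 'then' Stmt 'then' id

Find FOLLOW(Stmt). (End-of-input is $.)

In Term : Stmt Args Item 'while': add FIRST(Args Item 'while') = { 'do', 'then', 'while', id }.
In Term : 'then' Stmt 'then': add FIRST('then') = { 'then' }.
In Item : id 'then' Stmt: Stmt is at the end, add FOLLOW(Item) = { 'do', 'then', 'while' }.
In Item : Stmt: Stmt is at the end, add FOLLOW(Item) = { 'do', 'then', 'while' }.
In Stmt : Stmt Term Args id: add FIRST(Term Args id) = { 'do', 'then', 'while', id }.
In Expr : 'then' Stmt 'then' id: add FIRST('then' id) = { 'then' }.
Union: FOLLOW(Stmt) = { 'do', 'then', 'while', id }.

{ 'do', 'then', 'while', id }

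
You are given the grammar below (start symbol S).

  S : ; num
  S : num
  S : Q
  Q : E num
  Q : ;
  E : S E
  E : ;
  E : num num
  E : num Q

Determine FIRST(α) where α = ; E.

; is a terminal; add {;} and stop.

{ ; }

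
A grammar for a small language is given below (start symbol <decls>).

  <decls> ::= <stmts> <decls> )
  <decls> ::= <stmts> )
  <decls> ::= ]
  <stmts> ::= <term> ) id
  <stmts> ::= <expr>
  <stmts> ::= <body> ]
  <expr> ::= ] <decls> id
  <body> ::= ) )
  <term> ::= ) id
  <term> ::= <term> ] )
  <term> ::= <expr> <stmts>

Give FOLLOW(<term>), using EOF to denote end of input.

In <stmts> ::= <term> ) id: add FIRST() id) = { ) }.
In <term> ::= <term> ] ): add FIRST(] )) = { ] }.
Union: FOLLOW(<term>) = { ), ] }.

{ ), ] }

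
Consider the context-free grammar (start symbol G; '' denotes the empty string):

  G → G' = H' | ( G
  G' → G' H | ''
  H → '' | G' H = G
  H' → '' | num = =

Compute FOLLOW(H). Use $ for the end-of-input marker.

In G' → G' H: H is at the end, add FOLLOW(G') = { = }.
In H → G' H = G: add FIRST(= G) = { = }.
Union: FOLLOW(H) = { = }.

{ = }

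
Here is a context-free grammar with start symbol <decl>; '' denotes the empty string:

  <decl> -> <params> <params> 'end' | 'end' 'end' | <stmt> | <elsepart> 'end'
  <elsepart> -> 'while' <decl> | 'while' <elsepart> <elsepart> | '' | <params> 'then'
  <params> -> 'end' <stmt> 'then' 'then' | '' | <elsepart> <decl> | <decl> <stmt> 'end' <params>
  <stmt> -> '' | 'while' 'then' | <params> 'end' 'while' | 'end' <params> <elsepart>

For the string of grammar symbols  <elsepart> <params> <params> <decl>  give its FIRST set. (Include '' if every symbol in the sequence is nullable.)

Add FIRST(<elsepart>)\{''} = { 'end', 'then', 'while' }; <elsepart> is nullable, continue.
Add FIRST(<params>)\{''} = { 'end', 'then', 'while' }; <params> is nullable, continue.
Add FIRST(<params>)\{''} = { 'end', 'then', 'while' }; <params> is nullable, continue.
Add FIRST(<decl>)\{''} = { 'end', 'then', 'while' }; <decl> is nullable, continue.
Every symbol is nullable, so include ''.

{ 'end', 'then', 'while', '' }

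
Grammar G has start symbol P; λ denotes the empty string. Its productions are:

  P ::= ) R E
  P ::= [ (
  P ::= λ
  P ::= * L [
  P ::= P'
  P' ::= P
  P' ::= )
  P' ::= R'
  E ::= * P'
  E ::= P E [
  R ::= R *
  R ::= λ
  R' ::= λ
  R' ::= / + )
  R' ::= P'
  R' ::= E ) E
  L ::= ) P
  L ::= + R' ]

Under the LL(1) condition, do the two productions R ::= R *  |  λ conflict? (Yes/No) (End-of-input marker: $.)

Yes

FIRST(R *) = { * } and FIRST(λ) = { λ }.
The second alternative is nullable and FOLLOW(R) = { ), *, /, [ } shares * with FIRST of the first — conflict.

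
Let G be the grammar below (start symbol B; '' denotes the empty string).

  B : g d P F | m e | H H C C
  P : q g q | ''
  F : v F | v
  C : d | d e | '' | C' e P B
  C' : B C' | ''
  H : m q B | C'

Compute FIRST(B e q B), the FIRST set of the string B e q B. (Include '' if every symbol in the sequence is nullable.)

Add FIRST(B)\{''} = { d, e, g, m }; B is nullable, continue.
e is a terminal; add {e} and stop.

{ d, e, g, m }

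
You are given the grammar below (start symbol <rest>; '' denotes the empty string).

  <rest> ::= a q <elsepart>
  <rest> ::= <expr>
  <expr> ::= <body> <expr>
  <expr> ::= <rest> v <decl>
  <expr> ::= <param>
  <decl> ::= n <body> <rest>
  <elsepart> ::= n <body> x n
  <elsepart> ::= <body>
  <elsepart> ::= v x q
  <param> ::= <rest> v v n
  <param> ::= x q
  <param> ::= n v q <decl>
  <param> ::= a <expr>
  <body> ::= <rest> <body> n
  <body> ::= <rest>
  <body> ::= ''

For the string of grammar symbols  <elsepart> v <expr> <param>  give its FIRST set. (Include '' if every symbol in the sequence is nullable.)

Add FIRST(<elsepart>)\{''} = { a, n, v, x }; <elsepart> is nullable, continue.
v is a terminal; add {v} and stop.

{ a, n, v, x }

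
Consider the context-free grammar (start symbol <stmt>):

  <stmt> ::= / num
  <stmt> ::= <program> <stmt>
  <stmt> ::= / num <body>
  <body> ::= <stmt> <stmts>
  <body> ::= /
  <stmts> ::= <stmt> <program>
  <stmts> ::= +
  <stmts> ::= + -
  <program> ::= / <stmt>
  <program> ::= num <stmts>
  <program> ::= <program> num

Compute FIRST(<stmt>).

{ /, num }

<stmt> ::= / num contributes {/}.
From <stmt> ::= <program> <stmt>: add FIRST(<program>) = { /, num }.
<stmt> ::= / num <body> contributes {/}.
Union: FIRST(<stmt>) = { /, num }.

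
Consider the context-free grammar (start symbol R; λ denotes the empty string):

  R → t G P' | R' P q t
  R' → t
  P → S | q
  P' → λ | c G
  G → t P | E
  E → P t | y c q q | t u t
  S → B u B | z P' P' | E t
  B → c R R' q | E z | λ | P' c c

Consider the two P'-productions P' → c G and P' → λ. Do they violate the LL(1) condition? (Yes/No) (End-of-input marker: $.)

FIRST(c G) = { c } and FIRST(λ) = { λ }.
The second alternative is nullable and FOLLOW(P') = { $, c, q, t } shares c with FIRST of the first — conflict.

Yes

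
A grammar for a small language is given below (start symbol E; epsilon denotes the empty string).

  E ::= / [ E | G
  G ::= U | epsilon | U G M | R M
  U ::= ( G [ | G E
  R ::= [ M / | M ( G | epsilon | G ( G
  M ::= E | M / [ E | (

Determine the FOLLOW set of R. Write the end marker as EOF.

In G ::= R M: add FIRST(M)\{epsilon} = { (, /, [ }.
  Since M is nullable, also add FOLLOW(G) = { EOF, (, /, [ }.
Union: FOLLOW(R) = { EOF, (, /, [ }.

{ EOF, (, /, [ }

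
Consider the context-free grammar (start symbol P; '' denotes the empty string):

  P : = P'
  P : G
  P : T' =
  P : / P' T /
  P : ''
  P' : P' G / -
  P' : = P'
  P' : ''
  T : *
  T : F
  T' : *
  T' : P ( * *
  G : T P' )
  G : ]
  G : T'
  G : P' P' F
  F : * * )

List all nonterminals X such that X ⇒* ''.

{ P, P' }

Directly nullable (have an ''-production): P, P'.
No other nonterminal has a production whose RHS symbols are all nullable.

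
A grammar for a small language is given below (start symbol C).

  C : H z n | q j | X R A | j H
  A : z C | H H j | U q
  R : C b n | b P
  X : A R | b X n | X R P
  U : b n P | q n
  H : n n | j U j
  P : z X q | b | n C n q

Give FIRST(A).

{ b, j, n, q, z }

A : z C contributes {z}.
From A : H H j: add FIRST(H) = { j, n }.
From A : U q: add FIRST(U) = { b, q }.
Union: FIRST(A) = { b, j, n, q, z }.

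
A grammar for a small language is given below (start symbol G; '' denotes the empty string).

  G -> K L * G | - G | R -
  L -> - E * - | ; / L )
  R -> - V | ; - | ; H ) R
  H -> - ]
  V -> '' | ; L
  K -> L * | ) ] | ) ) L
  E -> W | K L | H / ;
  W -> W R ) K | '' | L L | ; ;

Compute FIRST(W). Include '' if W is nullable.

{ -, ;, '' }

From W -> W R ) K: W nullable, take FIRST(W) ∪ FIRST(R) = { -, ; }.
W -> '' contributes ''.
From W -> L L: add FIRST(L) = { -, ; }.
W -> ; ; contributes {;}.
Union: FIRST(W) = { -, ;, '' }.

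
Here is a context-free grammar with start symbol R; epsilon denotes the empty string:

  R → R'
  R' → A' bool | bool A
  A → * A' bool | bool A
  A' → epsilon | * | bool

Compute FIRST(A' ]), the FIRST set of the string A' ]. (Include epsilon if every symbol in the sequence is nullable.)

{ *, ], bool }

Add FIRST(A')\{epsilon} = { *, bool }; A' is nullable, continue.
] is a terminal; add {]} and stop.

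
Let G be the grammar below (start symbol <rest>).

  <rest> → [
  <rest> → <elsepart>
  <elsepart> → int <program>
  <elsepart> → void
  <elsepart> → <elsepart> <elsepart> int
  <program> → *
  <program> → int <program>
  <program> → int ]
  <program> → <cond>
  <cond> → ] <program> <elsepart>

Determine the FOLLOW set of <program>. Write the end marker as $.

In <elsepart> → int <program>: <program> is at the end, add FOLLOW(<elsepart>) = { $, int, void }.
In <program> → int <program>: <program> is at the end, add FOLLOW(<program>) = { $, int, void }.
In <cond> → ] <program> <elsepart>: add FIRST(<elsepart>) = { int, void }.
Union: FOLLOW(<program>) = { $, int, void }.

{ $, int, void }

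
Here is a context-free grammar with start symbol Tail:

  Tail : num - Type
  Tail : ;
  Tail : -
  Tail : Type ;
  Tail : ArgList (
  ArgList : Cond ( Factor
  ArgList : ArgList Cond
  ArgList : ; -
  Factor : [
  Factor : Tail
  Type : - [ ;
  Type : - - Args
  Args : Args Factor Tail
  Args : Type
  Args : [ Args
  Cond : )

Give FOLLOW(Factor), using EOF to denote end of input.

In ArgList : Cond ( Factor: Factor is at the end, add FOLLOW(ArgList) = { (, ) }.
In Args : Args Factor Tail: add FIRST(Tail) = { ), -, ;, num }.
Union: FOLLOW(Factor) = { (, ), -, ;, num }.

{ (, ), -, ;, num }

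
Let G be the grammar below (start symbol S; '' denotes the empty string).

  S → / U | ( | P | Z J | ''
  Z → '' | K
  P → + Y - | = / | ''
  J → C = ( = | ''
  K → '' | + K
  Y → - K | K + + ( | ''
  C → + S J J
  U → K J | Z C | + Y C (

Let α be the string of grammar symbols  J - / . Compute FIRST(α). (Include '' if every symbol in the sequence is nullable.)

Add FIRST(J)\{''} = { + }; J is nullable, continue.
- is a terminal; add {-} and stop.

{ +, - }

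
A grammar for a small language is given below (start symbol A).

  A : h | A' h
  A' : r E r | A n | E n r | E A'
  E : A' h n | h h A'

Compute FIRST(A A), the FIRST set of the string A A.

Add FIRST(A) = { h, r }; A is not nullable, stop.

{ h, r }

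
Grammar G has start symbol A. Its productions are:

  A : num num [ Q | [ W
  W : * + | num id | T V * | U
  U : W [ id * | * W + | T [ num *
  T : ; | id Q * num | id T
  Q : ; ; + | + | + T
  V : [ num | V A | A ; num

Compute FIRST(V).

V : [ num contributes {[}.
From V : V A: add FIRST(V) = { [, num }.
From V : A ; num: add FIRST(A) = { [, num }.
Union: FIRST(V) = { [, num }.

{ [, num }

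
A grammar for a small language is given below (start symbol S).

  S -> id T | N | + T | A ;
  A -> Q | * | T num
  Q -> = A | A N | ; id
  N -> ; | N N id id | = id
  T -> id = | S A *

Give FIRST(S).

S -> id T contributes {id}.
From S -> N: add FIRST(N) = { ;, = }.
S -> + T contributes {+}.
From S -> A ;: add FIRST(A) = { *, +, ;, =, id }.
Union: FIRST(S) = { *, +, ;, =, id }.

{ *, +, ;, =, id }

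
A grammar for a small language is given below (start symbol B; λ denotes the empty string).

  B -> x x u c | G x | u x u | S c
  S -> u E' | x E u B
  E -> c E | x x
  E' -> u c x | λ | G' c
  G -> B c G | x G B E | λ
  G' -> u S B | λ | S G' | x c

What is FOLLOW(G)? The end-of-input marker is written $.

{ u, x }

In B -> G x: add FIRST(x) = { x }.
In G -> B c G: G is at the end, add FOLLOW(G) = { u, x }.
In G -> x G B E: add FIRST(B E) = { u, x }.
Union: FOLLOW(G) = { u, x }.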